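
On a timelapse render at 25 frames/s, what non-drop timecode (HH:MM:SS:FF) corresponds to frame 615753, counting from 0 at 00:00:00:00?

06:50:30:03

615753 ÷ 25 = 24630 full seconds, remainder 3 frames.
24630 s = 6 h 50 min 30 s.
Timecode: 06:50:30:03.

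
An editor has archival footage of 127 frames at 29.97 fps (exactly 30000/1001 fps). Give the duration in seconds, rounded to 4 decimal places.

Running time = 127 × 1001/30000 = 127127/30000 s ≈ 4.2376 s.

4.2376 seconds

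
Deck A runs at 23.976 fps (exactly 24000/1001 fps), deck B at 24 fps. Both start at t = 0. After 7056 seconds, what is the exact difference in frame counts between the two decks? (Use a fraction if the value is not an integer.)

A emits 24000/1001 × 7056 = 24192000/143 frames; B emits 24 × 7056 = 169344.
Difference = 24192/143 frames (≈ 169.1748); B is ahead of A.

24192/143 frames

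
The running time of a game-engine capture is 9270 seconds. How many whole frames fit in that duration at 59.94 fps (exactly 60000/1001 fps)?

555644 frames

Frames = 9270 × 60000/1001 = 556200000/1001 ≈ 555644.3556.
Complete frames: 555644.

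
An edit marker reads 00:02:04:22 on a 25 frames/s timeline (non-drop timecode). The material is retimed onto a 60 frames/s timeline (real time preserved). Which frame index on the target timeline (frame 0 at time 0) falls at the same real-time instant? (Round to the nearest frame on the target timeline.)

Source frame index: (0×3600 + 2×60 + 4) × 25 + 22 = 3122.
Real time: 3122 / (25) = 3122/25 s.
Target frame: (3122/25) × (60) = 37464/5 ≈ 7492.800 → 7493.

frame 7493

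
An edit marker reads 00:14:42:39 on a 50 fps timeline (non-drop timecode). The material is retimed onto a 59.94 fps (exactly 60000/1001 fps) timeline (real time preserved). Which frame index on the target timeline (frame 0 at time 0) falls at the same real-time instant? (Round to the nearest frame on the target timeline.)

frame 52914

Source frame index: (0×3600 + 14×60 + 42) × 50 + 39 = 44139.
Real time: 44139 / (50) = 44139/50 s.
Target frame: (44139/50) × (60000/1001) = 52966800/1001 ≈ 52913.886 → 52914.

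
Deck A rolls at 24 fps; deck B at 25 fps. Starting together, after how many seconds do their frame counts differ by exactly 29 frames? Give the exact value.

29 seconds

The gap grows by |25 − 24| = 1 frame per second.
Time for a 29-frame gap: 29 ÷ (1) = 29 s.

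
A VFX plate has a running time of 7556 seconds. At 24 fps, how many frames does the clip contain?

181344 frames

Frames = 7556 × 24 = 181344.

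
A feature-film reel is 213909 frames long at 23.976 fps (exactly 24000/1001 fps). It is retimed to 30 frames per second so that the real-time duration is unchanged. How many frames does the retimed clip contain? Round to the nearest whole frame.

267654 frames

Frames at target rate = 213909 × (30) / (24000/1001) = 214122909/800 ≈ 267653.636.
Nearest whole frame: 267654.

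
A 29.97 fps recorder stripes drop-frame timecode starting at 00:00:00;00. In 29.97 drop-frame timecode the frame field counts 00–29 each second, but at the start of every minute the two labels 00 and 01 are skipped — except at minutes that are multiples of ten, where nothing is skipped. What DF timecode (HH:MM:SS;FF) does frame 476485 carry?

04:24:58;21

Ten DF minutes hold 17982 frames, so frame 476485 lies in block 26 (frames 467532–485513) with 8953 frames into that block.
The block's first minute is 1800 frames and the rest 1798 each; 8953 frames reaches minute 4, so 26 × 18 + 4 × 2 = 476 labels have been skipped so far.
Adding those back, label number 476485 + 476 = 476961 at 30 labels/s is 15898 s + 21 f = 4 h 24 min 58 s frame 21, i.e. 04:24:58;21.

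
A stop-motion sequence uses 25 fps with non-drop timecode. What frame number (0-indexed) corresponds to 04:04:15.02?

366377

Total seconds to the label: (4 × 3600 + 4 × 60 + 15) = 14655.
Frame index = 14655 × 25 + 2 = 366377.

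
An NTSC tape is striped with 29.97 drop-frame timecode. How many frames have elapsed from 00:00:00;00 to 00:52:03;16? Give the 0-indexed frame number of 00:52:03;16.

As if non-drop at 30 labels/s: (0 × 3600 + 52 × 60 + 3) × 30 + 16 = 93706.
Minute boundaries passed: 52; those not divisible by 10: 52 − 5 = 47; dropped labels = 2 × 47 = 94.
Actual frame index = 93706 − 94 = 93612.

93612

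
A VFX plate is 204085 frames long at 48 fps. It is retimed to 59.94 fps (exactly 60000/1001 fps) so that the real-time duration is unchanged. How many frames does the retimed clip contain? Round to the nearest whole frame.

254851 frames

Frames at target rate = 204085 × (60000/1001) / (48) = 36443750/143 ≈ 254851.399.
Nearest whole frame: 254851.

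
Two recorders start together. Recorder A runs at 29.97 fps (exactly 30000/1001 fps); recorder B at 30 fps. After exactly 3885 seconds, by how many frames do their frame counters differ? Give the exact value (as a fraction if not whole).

A emits 30000/1001 × 3885 = 16650000/143 frames; B emits 30 × 3885 = 116550.
Difference = 16650/143 frames (≈ 116.4336); B is ahead of A.

16650/143 frames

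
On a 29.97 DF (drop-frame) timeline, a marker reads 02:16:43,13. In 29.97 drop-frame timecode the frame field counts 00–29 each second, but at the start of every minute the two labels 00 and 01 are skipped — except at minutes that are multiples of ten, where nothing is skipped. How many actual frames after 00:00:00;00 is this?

Complete 10-minute blocks: 13, each 17982 frames → 233766.
Remaining 6 whole minutes in the current block: 1800 + 5 × 1798 = 10790 frames.
Within the current minute: 43 × 30 + 13 − 2 = 1301 (labels ;00/;01 skipped at this minute). Total = 233766 + 10790 + 1301 = 245857.

245857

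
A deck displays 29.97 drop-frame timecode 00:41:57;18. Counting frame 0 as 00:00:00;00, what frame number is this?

As if non-drop at 30 labels/s: (0 × 3600 + 41 × 60 + 57) × 30 + 18 = 75528.
Minute boundaries passed: 41; those not divisible by 10: 41 − 4 = 37; dropped labels = 2 × 37 = 74.
Actual frame index = 75528 − 74 = 75454.

75454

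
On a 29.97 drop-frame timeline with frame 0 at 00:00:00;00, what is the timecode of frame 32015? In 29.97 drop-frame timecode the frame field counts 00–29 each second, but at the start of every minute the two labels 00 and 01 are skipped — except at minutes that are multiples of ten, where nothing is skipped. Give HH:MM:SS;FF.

Ten DF minutes hold 17982 frames, so frame 32015 lies in block 1 (frames 17982–35963) with 14033 frames into that block.
The block's first minute is 1800 frames and the rest 1798 each; 14033 frames reaches minute 7, so 1 × 18 + 7 × 2 = 32 labels have been skipped so far.
Adding those back, label number 32015 + 32 = 32047 at 30 labels/s is 1068 s + 7 f = 0 h 17 min 48 s frame 7, i.e. 00:17:48;07.

00:17:48;07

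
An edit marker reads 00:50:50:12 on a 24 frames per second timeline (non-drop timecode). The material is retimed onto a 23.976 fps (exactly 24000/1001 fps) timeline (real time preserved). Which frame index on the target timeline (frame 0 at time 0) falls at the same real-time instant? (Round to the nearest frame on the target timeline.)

Source frame index: (0×3600 + 50×60 + 50) × 24 + 12 = 73212.
Real time: 73212 / (24) = 6101/2 s.
Target frame: (6101/2) × (24000/1001) = 73212000/1001 ≈ 73138.861 → 73139.

frame 73139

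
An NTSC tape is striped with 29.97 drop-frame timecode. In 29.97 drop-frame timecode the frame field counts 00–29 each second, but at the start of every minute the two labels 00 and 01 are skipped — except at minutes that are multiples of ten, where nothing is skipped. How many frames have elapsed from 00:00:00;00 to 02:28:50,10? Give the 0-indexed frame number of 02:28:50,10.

267642

As if non-drop at 30 labels/s: (2 × 3600 + 28 × 60 + 50) × 30 + 10 = 267910.
Minute boundaries passed: 148; those not divisible by 10: 148 − 14 = 134; dropped labels = 2 × 134 = 268.
Actual frame index = 267910 − 268 = 267642.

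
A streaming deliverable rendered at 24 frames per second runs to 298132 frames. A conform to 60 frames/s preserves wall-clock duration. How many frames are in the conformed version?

Target frames = source frames × (target rate / source rate) = 298132 × (60)/(24) = 298132 × 5/2 = 745330.

745330 frames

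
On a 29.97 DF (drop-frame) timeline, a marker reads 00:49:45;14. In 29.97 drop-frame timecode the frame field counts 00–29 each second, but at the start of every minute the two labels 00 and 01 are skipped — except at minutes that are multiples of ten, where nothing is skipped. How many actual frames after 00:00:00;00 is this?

As if non-drop at 30 labels/s: (0 × 3600 + 49 × 60 + 45) × 30 + 14 = 89564.
Minute boundaries passed: 49; those not divisible by 10: 49 − 4 = 45; dropped labels = 2 × 45 = 90.
Actual frame index = 89564 − 90 = 89474.

89474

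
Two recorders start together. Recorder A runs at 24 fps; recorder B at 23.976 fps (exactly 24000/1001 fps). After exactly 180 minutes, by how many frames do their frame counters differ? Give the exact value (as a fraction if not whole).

259200/1001 frames

180 min = 10800 s.
A emits 24 × 10800 = 259200 frames; B emits 24000/1001 × 10800 = 259200000/1001.
Difference = 259200/1001 frames (≈ 258.9411); B is behind A.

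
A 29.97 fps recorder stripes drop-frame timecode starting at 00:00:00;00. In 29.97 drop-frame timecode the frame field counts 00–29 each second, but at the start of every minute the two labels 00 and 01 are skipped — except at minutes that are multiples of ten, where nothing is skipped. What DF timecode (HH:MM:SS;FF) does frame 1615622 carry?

Ten DF minutes hold 17982 frames, so frame 1615622 lies in block 89 (frames 1600398–1618379) with 15224 frames into that block.
The block's first minute is 1800 frames and the rest 1798 each; 15224 frames reaches minute 8, so 89 × 18 + 8 × 2 = 1618 labels have been skipped so far.
Adding those back, label number 1615622 + 1618 = 1617240 at 30 labels/s is 53908 s + 0 f = 14 h 58 min 28 s frame 0, i.e. 14:58:28;00.

14:58:28;00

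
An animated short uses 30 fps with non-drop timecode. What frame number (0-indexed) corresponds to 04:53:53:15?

frame 529005

Total seconds to the label: (4 × 3600 + 53 × 60 + 53) = 17633.
Frame index = 17633 × 30 + 15 = 529005.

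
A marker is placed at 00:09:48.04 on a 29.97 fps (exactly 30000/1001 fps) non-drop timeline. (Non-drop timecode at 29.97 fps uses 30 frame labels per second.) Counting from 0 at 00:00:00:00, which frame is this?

Total seconds to the label: (0 × 3600 + 9 × 60 + 48) = 588.
Frame index = 588 × 30 + 4 = 17644.

frame 17644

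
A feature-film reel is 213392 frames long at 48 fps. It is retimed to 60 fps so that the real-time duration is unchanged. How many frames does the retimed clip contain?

266740 frames

Target frames = source frames × (target rate / source rate) = 213392 × (60)/(48) = 213392 × 5/4 = 266740.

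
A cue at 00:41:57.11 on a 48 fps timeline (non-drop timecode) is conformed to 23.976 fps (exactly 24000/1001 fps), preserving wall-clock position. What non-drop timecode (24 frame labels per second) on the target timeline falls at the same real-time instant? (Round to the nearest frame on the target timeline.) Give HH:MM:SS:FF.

Source frame index: (0×3600 + 41×60 + 57) × 48 + 11 = 120827.
Real time: 120827 / (48) = 120827/48 s.
Target frame: (120827/48) × (24000/1001) = 8630500/143 ≈ 60353.147 → 60353.
At 24 labels/s: frame 60353 → 00:41:54:17.

00:41:54:17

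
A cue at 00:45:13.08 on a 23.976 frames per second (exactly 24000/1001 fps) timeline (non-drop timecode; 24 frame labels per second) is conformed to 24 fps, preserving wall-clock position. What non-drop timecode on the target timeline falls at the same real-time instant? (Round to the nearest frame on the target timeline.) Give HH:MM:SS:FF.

Source frame index: (0×3600 + 45×60 + 13) × 24 + 8 = 65120.
Real time: 65120 / (24000/1001) = 407407/150 s.
Target frame: (407407/150) × (24) = 1629628/25 ≈ 65185.120 → 65185.
At 24 labels/s: frame 65185 → 00:45:16:01.

00:45:16:01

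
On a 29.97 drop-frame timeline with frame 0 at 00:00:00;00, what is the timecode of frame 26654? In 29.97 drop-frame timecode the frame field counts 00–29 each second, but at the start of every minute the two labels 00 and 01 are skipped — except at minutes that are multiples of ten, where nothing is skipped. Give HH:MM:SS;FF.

Ten DF minutes hold 17982 frames, so frame 26654 lies in block 1 (frames 17982–35963) with 8672 frames into that block.
The block's first minute is 1800 frames and the rest 1798 each; 8672 frames reaches minute 4, so 1 × 18 + 4 × 2 = 26 labels have been skipped so far.
Adding those back, label number 26654 + 26 = 26680 at 30 labels/s is 889 s + 10 f = 0 h 14 min 49 s frame 10, i.e. 00:14:49;10.

00:14:49;10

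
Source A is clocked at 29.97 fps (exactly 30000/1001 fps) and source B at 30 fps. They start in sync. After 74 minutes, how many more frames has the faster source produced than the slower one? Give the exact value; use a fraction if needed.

133200/1001 frames

74 min = 4440 s.
A emits 30000/1001 × 4440 = 133200000/1001 frames; B emits 30 × 4440 = 133200.
Difference = 133200/1001 frames (≈ 133.0669); B is ahead of A.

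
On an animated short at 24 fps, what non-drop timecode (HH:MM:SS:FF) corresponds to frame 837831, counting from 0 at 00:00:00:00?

837831 ÷ 24 = 34909 full seconds, remainder 15 frames.
34909 s = 9 h 41 min 49 s.
Timecode: 09:41:49:15.

09:41:49:15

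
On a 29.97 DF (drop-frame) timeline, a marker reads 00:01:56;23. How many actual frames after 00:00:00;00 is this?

3501

As if non-drop at 30 labels/s: (0 × 3600 + 1 × 60 + 56) × 30 + 23 = 3503.
Minute boundaries passed: 1; those not divisible by 10: 1 − 0 = 1; dropped labels = 2 × 1 = 2.
Actual frame index = 3503 − 2 = 3501.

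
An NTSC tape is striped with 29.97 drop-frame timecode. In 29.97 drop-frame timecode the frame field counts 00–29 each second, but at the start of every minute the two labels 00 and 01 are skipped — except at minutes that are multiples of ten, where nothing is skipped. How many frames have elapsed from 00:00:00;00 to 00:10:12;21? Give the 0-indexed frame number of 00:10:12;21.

As if non-drop at 30 labels/s: (0 × 3600 + 10 × 60 + 12) × 30 + 21 = 18381.
Minute boundaries passed: 10; those not divisible by 10: 10 − 1 = 9; dropped labels = 2 × 9 = 18.
Actual frame index = 18381 − 18 = 18363.

18363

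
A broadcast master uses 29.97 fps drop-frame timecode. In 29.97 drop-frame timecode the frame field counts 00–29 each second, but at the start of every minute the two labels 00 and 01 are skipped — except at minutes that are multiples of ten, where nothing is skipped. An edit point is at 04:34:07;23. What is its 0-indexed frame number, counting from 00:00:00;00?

492939

Complete 10-minute blocks: 27, each 17982 frames → 485514.
Remaining 4 whole minutes in the current block: 1800 + 3 × 1798 = 7194 frames.
Within the current minute: 7 × 30 + 23 − 2 = 231 (labels ;00/;01 skipped at this minute). Total = 485514 + 7194 + 231 = 492939.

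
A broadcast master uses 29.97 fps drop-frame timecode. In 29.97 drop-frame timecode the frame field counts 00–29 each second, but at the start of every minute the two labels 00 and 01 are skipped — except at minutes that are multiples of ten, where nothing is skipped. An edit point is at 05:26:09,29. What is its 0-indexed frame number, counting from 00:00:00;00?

586511

As if non-drop at 30 labels/s: (5 × 3600 + 26 × 60 + 9) × 30 + 29 = 587099.
Minute boundaries passed: 326; those not divisible by 10: 326 − 32 = 294; dropped labels = 2 × 294 = 588.
Actual frame index = 587099 − 588 = 586511.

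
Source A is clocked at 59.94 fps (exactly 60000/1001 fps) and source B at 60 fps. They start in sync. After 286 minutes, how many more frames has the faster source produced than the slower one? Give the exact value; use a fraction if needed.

286 min = 17160 s.
A emits 60000/1001 × 17160 = 7200000/7 frames; B emits 60 × 17160 = 1029600.
Difference = 7200/7 frames (≈ 1028.5714); B is ahead of A.

7200/7 frames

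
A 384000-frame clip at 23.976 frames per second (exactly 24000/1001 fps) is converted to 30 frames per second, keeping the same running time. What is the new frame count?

Target frames = source frames × (target rate / source rate) = 384000 × (30)/(24000/1001) = 384000 × 1001/800 = 480480.

480480 frames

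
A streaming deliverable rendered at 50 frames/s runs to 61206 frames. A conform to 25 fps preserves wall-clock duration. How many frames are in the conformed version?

30603 frames

Target frames = source frames × (target rate / source rate) = 61206 × (25)/(50) = 61206 × 1/2 = 30603.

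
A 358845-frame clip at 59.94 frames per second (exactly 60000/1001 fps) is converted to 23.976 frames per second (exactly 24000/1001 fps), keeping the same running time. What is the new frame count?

Target frames = source frames × (target rate / source rate) = 358845 × (24000/1001)/(60000/1001) = 358845 × 2/5 = 143538.

143538 frames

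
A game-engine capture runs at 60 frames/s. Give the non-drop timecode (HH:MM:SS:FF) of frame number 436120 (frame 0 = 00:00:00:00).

02:01:08:40

436120 ÷ 60 = 7268 full seconds, remainder 40 frames.
7268 s = 2 h 1 min 8 s.
Timecode: 02:01:08:40.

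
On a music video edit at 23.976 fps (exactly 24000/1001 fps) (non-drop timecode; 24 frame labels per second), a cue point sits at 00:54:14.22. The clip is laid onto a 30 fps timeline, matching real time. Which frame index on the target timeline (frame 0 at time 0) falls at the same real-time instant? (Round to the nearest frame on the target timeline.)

Source frame index: (0×3600 + 54×60 + 14) × 24 + 22 = 78118.
Real time: 78118 / (24000/1001) = 39098059/12000 s.
Target frame: (39098059/12000) × (30) = 39098059/400 ≈ 97745.148 → 97745.

frame 97745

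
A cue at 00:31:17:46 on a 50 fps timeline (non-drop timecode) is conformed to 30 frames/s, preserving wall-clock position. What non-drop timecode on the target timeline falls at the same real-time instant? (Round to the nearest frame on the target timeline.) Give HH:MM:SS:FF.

Source frame index: (0×3600 + 31×60 + 17) × 50 + 46 = 93896.
Real time: 93896 / (50) = 46948/25 s.
Target frame: (46948/25) × (30) = 281688/5 ≈ 56337.600 → 56338.
At 30 labels/s: frame 56338 → 00:31:17:28.

00:31:17:28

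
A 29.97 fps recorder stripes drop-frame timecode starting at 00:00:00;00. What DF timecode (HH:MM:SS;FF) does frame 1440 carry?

00:00:48;00

Each 10-minute DF block holds 10 × 60 × 30 − 9 × 2 = 17982 frames. 1440 ÷ 17982 → 0 full blocks, remainder 1440.
Within the partial block the first minute is 1800 frames and each further minute 1798, so 0 further minute boundaries passed. Total skipped labels = 18 × 0 + 2 × 0 = 0.
Non-drop label index = 1440 + 0 = 1440; at 30 labels/s that is 00:00:48:00, i.e. DF 00:00:48;00.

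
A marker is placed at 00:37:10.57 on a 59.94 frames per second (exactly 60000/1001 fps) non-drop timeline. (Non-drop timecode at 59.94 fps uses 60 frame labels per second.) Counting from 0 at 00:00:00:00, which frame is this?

133857

Total seconds to the label: (0 × 3600 + 37 × 60 + 10) = 2230.
Frame index = 2230 × 60 + 57 = 133857.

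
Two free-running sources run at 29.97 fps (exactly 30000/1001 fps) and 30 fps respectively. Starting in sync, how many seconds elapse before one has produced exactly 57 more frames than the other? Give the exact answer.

The gap grows by |30 − 30000/1001| = 30/1001 frames per second.
Time for a 57-frame gap: 57 ÷ (30/1001) = 1901.9 s.

1901.9 seconds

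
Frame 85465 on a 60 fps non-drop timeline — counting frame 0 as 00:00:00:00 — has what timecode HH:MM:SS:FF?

00:23:44:25

85465 ÷ 60 = 1424 full seconds, remainder 25 frames.
1424 s = 0 h 23 min 44 s.
Timecode: 00:23:44:25.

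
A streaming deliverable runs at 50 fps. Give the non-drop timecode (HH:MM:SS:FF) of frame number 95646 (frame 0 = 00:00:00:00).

95646 ÷ 50 = 1912 full seconds, remainder 46 frames.
1912 s = 0 h 31 min 52 s.
Timecode: 00:31:52:46.

00:31:52:46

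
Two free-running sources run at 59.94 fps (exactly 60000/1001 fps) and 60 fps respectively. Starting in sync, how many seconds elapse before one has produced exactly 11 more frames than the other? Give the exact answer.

The gap grows by |60 − 60000/1001| = 60/1001 frames per second.
Time for a 11-frame gap: 11 ÷ (60/1001) = 11011/60 s.

11011/60 seconds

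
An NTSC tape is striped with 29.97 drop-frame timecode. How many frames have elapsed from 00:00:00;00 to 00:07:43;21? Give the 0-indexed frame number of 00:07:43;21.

13897

As if non-drop at 30 labels/s: (0 × 3600 + 7 × 60 + 43) × 30 + 21 = 13911.
Minute boundaries passed: 7; those not divisible by 10: 7 − 0 = 7; dropped labels = 2 × 7 = 14.
Actual frame index = 13911 − 14 = 13897.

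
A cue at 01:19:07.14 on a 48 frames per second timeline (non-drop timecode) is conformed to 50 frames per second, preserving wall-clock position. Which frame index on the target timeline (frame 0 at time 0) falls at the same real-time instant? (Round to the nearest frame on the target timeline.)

frame 237365

Source frame index: (1×3600 + 19×60 + 7) × 48 + 14 = 227870.
Real time: 227870 / (48) = 113935/24 s.
Target frame: (113935/24) × (50) = 2848375/12 ≈ 237364.583 → 237365.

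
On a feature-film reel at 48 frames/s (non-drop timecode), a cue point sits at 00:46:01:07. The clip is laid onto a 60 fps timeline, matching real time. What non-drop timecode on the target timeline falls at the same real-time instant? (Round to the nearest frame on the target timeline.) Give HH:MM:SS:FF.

Source frame index: (0×3600 + 46×60 + 1) × 48 + 7 = 132535.
Real time: 132535 / (48) = 132535/48 s.
Target frame: (132535/48) × (60) = 662675/4 ≈ 165668.750 → 165669.
At 60 labels/s: frame 165669 → 00:46:01:09.

00:46:01:09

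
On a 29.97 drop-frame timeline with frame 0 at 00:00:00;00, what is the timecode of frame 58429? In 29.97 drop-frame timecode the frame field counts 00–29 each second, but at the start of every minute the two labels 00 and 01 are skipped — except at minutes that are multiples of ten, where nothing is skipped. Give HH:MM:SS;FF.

00:32:29;17

Ten DF minutes hold 17982 frames, so frame 58429 lies in block 3 (frames 53946–71927) with 4483 frames into that block.
The block's first minute is 1800 frames and the rest 1798 each; 4483 frames reaches minute 2, so 3 × 18 + 2 × 2 = 58 labels have been skipped so far.
Adding those back, label number 58429 + 58 = 58487 at 30 labels/s is 1949 s + 17 f = 0 h 32 min 29 s frame 17, i.e. 00:32:29;17.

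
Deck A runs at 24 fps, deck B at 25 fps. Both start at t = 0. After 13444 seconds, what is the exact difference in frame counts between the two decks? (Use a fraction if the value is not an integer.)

13444 frames

A emits 24 × 13444 = 322656 frames; B emits 25 × 13444 = 336100.
Difference = 13444 frames; B is ahead of A.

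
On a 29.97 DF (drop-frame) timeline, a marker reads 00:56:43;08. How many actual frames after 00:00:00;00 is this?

As if non-drop at 30 labels/s: (0 × 3600 + 56 × 60 + 43) × 30 + 8 = 102098.
Minute boundaries passed: 56; those not divisible by 10: 56 − 5 = 51; dropped labels = 2 × 51 = 102.
Actual frame index = 102098 − 102 = 101996.

101996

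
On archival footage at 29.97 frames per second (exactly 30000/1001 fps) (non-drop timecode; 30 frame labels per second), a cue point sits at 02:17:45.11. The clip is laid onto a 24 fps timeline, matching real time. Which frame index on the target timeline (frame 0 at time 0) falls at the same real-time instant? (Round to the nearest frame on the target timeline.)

Source frame index: (2×3600 + 17×60 + 45) × 30 + 11 = 247961.
Real time: 247961 / (30000/1001) = 248208961/30000 s.
Target frame: (248208961/30000) × (24) = 248208961/1250 ≈ 198567.169 → 198567.

frame 198567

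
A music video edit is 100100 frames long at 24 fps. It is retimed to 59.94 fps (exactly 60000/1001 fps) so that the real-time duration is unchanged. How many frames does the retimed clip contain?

250000 frames

Target frames = source frames × (target rate / source rate) = 100100 × (60000/1001)/(24) = 100100 × 2500/1001 = 250000.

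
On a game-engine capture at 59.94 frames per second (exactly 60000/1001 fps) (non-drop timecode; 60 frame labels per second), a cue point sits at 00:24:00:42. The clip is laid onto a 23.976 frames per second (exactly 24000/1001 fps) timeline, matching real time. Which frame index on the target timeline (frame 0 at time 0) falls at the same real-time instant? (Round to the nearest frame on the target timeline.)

Source frame index: (0×3600 + 24×60 + 0) × 60 + 42 = 86442.
Real time: 86442 / (60000/1001) = 14421407/10000 s.
Target frame: (14421407/10000) × (24000/1001) = 172884/5 ≈ 34576.800 → 34577.

frame 34577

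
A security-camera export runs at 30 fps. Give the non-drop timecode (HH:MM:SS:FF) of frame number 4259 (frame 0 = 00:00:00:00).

00:02:21:29

4259 ÷ 30 = 141 full seconds, remainder 29 frames.
141 s = 0 h 2 min 21 s.
Timecode: 00:02:21:29.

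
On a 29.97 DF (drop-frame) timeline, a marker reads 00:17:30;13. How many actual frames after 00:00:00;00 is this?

Complete 10-minute blocks: 1, each 17982 frames → 17982.
Remaining 7 whole minutes in the current block: 1800 + 6 × 1798 = 12588 frames.
Within the current minute: 30 × 30 + 13 − 2 = 911 (labels ;00/;01 skipped at this minute). Total = 17982 + 12588 + 911 = 31481.

31481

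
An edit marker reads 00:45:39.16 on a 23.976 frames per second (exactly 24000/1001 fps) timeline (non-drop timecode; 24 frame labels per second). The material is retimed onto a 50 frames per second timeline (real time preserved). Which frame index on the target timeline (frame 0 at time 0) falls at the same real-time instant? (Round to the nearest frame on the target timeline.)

frame 137120

Source frame index: (0×3600 + 45×60 + 39) × 24 + 16 = 65752.
Real time: 65752 / (24000/1001) = 8227219/3000 s.
Target frame: (8227219/3000) × (50) = 8227219/60 ≈ 137120.317 → 137120.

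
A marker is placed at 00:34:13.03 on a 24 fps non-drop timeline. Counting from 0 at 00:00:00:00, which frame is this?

Total seconds to the label: (0 × 3600 + 34 × 60 + 13) = 2053.
Frame index = 2053 × 24 + 3 = 49275.

frame 49275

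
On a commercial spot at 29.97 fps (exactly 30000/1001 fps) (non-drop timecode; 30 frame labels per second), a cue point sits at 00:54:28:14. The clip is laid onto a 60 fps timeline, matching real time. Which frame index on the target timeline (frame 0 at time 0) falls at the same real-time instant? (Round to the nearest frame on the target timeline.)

Source frame index: (0×3600 + 54×60 + 28) × 30 + 14 = 98054.
Real time: 98054 / (30000/1001) = 49076027/15000 s.
Target frame: (49076027/15000) × (60) = 49076027/250 ≈ 196304.108 → 196304.

frame 196304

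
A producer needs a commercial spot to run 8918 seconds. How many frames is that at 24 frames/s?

214032 frames

Frames = 8918 × 24 = 214032.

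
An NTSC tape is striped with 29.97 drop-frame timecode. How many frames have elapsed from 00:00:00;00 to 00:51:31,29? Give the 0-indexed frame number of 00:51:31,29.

Complete 10-minute blocks: 5, each 17982 frames → 89910.
Remaining 1 whole minute in the current block: 1800 + 0 × 1798 = 1800 frames.
Within the current minute: 31 × 30 + 29 − 2 = 957 (labels ;00/;01 skipped at this minute). Total = 89910 + 1800 + 957 = 92667.

92667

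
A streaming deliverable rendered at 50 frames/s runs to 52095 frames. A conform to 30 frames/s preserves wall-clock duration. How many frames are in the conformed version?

31257 frames

Target frames = source frames × (target rate / source rate) = 52095 × (30)/(50) = 52095 × 3/5 = 31257.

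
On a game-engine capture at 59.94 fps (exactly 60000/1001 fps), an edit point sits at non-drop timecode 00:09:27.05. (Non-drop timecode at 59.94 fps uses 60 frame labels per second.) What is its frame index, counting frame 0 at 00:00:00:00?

frame 34025

Total seconds to the label: (0 × 3600 + 9 × 60 + 27) = 567.
Frame index = 567 × 60 + 5 = 34025.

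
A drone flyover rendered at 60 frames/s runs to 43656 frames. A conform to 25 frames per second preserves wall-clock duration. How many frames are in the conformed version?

Target frames = source frames × (target rate / source rate) = 43656 × (25)/(60) = 43656 × 5/12 = 18190.

18190 frames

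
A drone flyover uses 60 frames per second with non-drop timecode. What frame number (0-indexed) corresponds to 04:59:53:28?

Total seconds to the label: (4 × 3600 + 59 × 60 + 53) = 17993.
Frame index = 17993 × 60 + 28 = 1079608.

1079608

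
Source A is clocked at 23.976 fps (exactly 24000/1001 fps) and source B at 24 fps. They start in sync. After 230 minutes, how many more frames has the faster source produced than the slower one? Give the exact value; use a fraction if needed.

230 min = 13800 s.
A emits 24000/1001 × 13800 = 331200000/1001 frames; B emits 24 × 13800 = 331200.
Difference = 331200/1001 frames (≈ 330.8691); B is ahead of A.

331200/1001 frames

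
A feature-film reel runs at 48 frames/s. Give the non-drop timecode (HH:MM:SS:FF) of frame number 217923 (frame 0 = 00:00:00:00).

217923 ÷ 48 = 4540 full seconds, remainder 3 frames.
4540 s = 1 h 15 min 40 s.
Timecode: 01:15:40:03.

01:15:40:03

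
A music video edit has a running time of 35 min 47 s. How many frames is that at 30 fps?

64410 frames

35 min 47 s = 2147 s.
Frames = 2147 × 30 = 64410.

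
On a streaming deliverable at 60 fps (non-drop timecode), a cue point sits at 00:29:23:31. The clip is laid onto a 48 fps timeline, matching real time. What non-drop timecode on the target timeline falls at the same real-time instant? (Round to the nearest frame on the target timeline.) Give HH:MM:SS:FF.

00:29:23:25

Source frame index: (0×3600 + 29×60 + 23) × 60 + 31 = 105811.
Real time: 105811 / (60) = 105811/60 s.
Target frame: (105811/60) × (48) = 423244/5 ≈ 84648.800 → 84649.
At 48 labels/s: frame 84649 → 00:29:23:25.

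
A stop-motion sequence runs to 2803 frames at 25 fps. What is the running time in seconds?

112.12 seconds

Running time = 2803 / (25) = 112.12 s.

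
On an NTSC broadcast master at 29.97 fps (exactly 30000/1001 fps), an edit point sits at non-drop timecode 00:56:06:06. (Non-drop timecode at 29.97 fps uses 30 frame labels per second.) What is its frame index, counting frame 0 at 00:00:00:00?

Total seconds to the label: (0 × 3600 + 56 × 60 + 6) = 3366.
Frame index = 3366 × 30 + 6 = 100986.

100986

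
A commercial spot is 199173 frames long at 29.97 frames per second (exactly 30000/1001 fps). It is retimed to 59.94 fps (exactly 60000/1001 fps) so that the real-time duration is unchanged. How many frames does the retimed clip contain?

Target frames = source frames × (target rate / source rate) = 199173 × (60000/1001)/(30000/1001) = 199173 × 2 = 398346.

398346 frames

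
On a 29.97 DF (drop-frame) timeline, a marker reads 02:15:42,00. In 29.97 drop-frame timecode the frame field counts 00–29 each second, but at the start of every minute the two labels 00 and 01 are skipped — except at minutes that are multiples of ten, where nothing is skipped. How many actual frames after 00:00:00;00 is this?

As if non-drop at 30 labels/s: (2 × 3600 + 15 × 60 + 42) × 30 + 0 = 244260.
Minute boundaries passed: 135; those not divisible by 10: 135 − 13 = 122; dropped labels = 2 × 122 = 244.
Actual frame index = 244260 − 244 = 244016.

244016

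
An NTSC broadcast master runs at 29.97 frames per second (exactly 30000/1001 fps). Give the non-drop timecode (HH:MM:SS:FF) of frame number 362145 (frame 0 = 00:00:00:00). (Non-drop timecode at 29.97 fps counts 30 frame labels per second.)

03:21:11:15

362145 ÷ 30 = 12071 full seconds, remainder 15 frames.
12071 s = 3 h 21 min 11 s.
Timecode: 03:21:11:15.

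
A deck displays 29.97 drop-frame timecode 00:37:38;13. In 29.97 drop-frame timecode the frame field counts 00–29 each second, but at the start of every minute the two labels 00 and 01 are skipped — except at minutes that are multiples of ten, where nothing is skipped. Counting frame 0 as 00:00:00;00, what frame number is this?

67685

As if non-drop at 30 labels/s: (0 × 3600 + 37 × 60 + 38) × 30 + 13 = 67753.
Minute boundaries passed: 37; those not divisible by 10: 37 − 3 = 34; dropped labels = 2 × 34 = 68.
Actual frame index = 67753 − 68 = 67685.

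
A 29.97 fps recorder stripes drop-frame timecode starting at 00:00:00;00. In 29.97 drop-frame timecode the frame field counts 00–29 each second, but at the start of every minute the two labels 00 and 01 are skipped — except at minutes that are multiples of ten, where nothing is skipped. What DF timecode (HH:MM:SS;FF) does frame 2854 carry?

00:01:35;06

Ten DF minutes hold 17982 frames, so frame 2854 lies in block 0 (frames 0–17981) with 2854 frames into that block.
The block's first minute is 1800 frames and the rest 1798 each; 2854 frames reaches minute 1, so 0 × 18 + 1 × 2 = 2 labels have been skipped so far.
Adding those back, label number 2854 + 2 = 2856 at 30 labels/s is 95 s + 6 f = 0 h 1 min 35 s frame 6, i.e. 00:01:35;06.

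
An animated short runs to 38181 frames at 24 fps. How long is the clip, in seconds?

Running time = 38181 / (24) = 1590.875 s.

1590.875 seconds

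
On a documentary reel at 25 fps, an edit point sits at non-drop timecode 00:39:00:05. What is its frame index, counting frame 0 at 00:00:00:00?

58505

Total seconds to the label: (0 × 3600 + 39 × 60 + 0) = 2340.
Frame index = 2340 × 25 + 5 = 58505.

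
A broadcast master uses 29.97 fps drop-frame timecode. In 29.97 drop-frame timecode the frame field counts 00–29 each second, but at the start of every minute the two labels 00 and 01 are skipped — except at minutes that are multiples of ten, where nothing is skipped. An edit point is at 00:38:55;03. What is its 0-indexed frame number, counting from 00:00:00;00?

69983

As if non-drop at 30 labels/s: (0 × 3600 + 38 × 60 + 55) × 30 + 3 = 70053.
Minute boundaries passed: 38; those not divisible by 10: 38 − 3 = 35; dropped labels = 2 × 35 = 70.
Actual frame index = 70053 − 70 = 69983.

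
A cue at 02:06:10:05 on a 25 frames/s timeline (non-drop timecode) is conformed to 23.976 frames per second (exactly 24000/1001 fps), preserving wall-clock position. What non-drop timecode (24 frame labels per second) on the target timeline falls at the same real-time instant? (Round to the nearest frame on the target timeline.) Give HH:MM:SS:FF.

Source frame index: (2×3600 + 6×60 + 10) × 25 + 5 = 189255.
Real time: 189255 / (25) = 37851/5 s.
Target frame: (37851/5) × (24000/1001) = 16516800/91 ≈ 181503.297 → 181503.
At 24 labels/s: frame 181503 → 02:06:02:15.

02:06:02:15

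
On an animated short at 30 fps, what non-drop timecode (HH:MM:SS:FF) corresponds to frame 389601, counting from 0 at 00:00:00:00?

03:36:26:21

389601 ÷ 30 = 12986 full seconds, remainder 21 frames.
12986 s = 3 h 36 min 26 s.
Timecode: 03:36:26:21.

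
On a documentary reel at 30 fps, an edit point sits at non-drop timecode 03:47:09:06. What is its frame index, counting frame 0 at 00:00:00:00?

Total seconds to the label: (3 × 3600 + 47 × 60 + 9) = 13629.
Frame index = 13629 × 30 + 6 = 408876.

408876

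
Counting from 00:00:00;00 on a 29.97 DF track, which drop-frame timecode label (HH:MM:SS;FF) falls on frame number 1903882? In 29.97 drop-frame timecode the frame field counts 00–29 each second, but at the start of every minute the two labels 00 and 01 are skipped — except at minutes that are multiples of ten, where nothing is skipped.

17:38:46;08

Each 10-minute DF block holds 10 × 60 × 30 − 9 × 2 = 17982 frames. 1903882 ÷ 17982 → 105 full blocks, remainder 15772.
Within the partial block the first minute is 1800 frames and each further minute 1798, so 8 further minute boundaries passed. Total skipped labels = 18 × 105 + 2 × 8 = 1906.
Non-drop label index = 1903882 + 1906 = 1905788; at 30 labels/s that is 17:38:46:08, i.e. DF 17:38:46;08.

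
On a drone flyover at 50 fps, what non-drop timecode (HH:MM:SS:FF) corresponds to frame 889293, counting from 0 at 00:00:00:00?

889293 ÷ 50 = 17785 full seconds, remainder 43 frames.
17785 s = 4 h 56 min 25 s.
Timecode: 04:56:25:43.

04:56:25:43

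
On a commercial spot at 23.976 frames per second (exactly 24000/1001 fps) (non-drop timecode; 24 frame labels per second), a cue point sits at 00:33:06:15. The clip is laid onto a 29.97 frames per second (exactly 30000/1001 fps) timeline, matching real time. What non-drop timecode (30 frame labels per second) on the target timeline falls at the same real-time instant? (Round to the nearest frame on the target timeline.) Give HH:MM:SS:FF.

00:33:06:19

Source frame index: (0×3600 + 33×60 + 6) × 24 + 15 = 47679.
Real time: 47679 / (24000/1001) = 15908893/8000 s.
Target frame: (15908893/8000) × (30000/1001) = 238395/4 ≈ 59598.750 → 59599.
At 30 labels/s: frame 59599 → 00:33:06:19.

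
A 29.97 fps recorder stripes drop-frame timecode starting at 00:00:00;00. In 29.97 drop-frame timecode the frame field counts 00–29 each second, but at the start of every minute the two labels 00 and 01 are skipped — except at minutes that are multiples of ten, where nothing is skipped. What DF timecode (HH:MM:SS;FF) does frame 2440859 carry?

Each 10-minute DF block holds 10 × 60 × 30 − 9 × 2 = 17982 frames. 2440859 ÷ 17982 → 135 full blocks, remainder 13289.
Within the partial block the first minute is 1800 frames and each further minute 1798, so 7 further minute boundaries passed. Total skipped labels = 18 × 135 + 2 × 7 = 2444.
Non-drop label index = 2440859 + 2444 = 2443303; at 30 labels/s that is 22:37:23:13, i.e. DF 22:37:23;13.

22:37:23;13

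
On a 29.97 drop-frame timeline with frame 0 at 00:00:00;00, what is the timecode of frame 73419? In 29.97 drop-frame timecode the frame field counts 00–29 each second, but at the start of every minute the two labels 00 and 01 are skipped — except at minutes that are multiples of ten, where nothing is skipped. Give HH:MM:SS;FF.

00:40:49;21

Ten DF minutes hold 17982 frames, so frame 73419 lies in block 4 (frames 71928–89909) with 1491 frames into that block.
The block's first minute is 1800 frames and the rest 1798 each; 1491 frames reaches minute 0, so 4 × 18 + 0 × 2 = 72 labels have been skipped so far.
Adding those back, label number 73419 + 72 = 73491 at 30 labels/s is 2449 s + 21 f = 0 h 40 min 49 s frame 21, i.e. 00:40:49;21.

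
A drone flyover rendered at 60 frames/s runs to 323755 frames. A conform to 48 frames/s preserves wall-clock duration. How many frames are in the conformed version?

Target frames = source frames × (target rate / source rate) = 323755 × (48)/(60) = 323755 × 4/5 = 259004.

259004 frames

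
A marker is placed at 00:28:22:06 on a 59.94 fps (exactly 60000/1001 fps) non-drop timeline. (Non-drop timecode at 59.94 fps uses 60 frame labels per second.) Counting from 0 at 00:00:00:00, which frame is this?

102126

Total seconds to the label: (0 × 3600 + 28 × 60 + 22) = 1702.
Frame index = 1702 × 60 + 6 = 102126.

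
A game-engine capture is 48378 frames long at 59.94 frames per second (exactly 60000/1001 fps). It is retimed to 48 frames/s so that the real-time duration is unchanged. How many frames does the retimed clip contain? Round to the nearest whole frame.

Frames at target rate = 48378 × (48) / (60000/1001) = 24213189/625 ≈ 38741.102.
Nearest whole frame: 38741.

38741 frames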